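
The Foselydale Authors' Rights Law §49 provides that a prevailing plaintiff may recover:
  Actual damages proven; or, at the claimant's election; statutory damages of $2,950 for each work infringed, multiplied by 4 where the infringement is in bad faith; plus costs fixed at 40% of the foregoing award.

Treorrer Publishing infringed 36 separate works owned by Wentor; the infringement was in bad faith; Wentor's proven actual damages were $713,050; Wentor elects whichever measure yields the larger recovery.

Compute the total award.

Statutory damages: 36 × $2,950 = $106,200
Multiplied by 4: 4 × $106,200 = $424,800
Greater of actual damages ($713,050) or enhanced statutory damages ($424,800): $713,050
Costs: 40% of $713,050 = $285,220
Award plus costs: $713,050 + $285,220 = $998,270

$998,270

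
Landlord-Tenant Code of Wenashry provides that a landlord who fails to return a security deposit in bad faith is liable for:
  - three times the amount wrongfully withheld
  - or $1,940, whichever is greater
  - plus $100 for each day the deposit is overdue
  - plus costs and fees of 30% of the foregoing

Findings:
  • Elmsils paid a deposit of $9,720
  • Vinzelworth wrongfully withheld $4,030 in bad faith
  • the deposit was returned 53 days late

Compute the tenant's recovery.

Recovery: $22,607

Trebled: 3 × $4,030 = $12,090
Minimum $1,940: $12,090 meets the minimum, no increase.
Late-return penalty: 53 × $100 = $5,300
Damages plus late penalty: $12,090 + $5,300 = $17,390
Costs and fees: 30% of $17,390 = $5,217
Total recovery: $17,390 + $5,217 = $22,607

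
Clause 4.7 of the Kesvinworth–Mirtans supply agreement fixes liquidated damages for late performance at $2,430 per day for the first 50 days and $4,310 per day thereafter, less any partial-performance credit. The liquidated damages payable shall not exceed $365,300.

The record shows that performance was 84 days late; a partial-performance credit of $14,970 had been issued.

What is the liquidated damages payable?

$253,070

First 50 days: 50 × $2,430 = $121,500
Remaining days: (84 − 50) × $4,310 = $146,540
Accrued per-day damages: $121,500 + $146,540 = $268,040
Less partial-performance credit: $268,040 − $14,970 = $253,070
Cap at $365,300: $253,070 is within the cap, no reduction.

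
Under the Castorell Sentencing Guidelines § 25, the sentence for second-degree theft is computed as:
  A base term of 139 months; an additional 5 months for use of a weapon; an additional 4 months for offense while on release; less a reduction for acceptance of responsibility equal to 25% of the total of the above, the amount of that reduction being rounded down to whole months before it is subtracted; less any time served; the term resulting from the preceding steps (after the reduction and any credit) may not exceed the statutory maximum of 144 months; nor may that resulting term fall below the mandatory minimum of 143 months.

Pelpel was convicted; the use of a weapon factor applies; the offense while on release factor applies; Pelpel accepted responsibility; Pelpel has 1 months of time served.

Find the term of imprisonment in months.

143 months

Use of a weapon enhancement: +5 months
Offense while on release enhancement: +4 months
Adjusted term: 139 months + 5 months + 4 months = 148 months
Acceptance of responsibility reduction: 25% of 148 months = 37 months (rounded down)
After reduction: 148 − 37 = 111 months
Less time served: 111 months − 1 months = 110 months
Cap at 144 months: 110 months is within the cap, no reduction.
Minimum 143 months: 110 months is below the minimum → 143 months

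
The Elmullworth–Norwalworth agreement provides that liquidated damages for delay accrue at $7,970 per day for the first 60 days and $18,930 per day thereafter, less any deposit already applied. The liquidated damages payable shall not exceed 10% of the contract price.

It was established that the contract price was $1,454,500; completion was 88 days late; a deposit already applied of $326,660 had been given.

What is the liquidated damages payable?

First 60 days: 60 × $7,970 = $478,200
Remaining days: (88 − 60) × $18,930 = $530,040
Accrued per-day damages: $478,200 + $530,040 = $1,008,240
Less deposit already applied: $1,008,240 − $326,660 = $681,580
Cap: 10% of $1,454,500 = $145,450
Cap at $145,450: $681,580 exceeds the cap → $145,450

$145,450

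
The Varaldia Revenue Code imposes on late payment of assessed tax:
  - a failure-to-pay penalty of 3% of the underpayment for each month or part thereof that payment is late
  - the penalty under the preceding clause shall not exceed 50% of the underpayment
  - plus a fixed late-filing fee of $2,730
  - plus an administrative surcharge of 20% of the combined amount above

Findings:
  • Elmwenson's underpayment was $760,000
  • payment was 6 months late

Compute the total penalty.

Accrued rate: 3% × 6 = 18%, capped at 50% → 18%
Failure-to-pay penalty: 18% of $760,000 = $136,800
Penalty before surcharge: $136,800 + $2,730 = $139,530
Administrative surcharge: 20% of $139,530 = $27,906
Total penalty: $139,530 + $27,906 = $167,436

$167,436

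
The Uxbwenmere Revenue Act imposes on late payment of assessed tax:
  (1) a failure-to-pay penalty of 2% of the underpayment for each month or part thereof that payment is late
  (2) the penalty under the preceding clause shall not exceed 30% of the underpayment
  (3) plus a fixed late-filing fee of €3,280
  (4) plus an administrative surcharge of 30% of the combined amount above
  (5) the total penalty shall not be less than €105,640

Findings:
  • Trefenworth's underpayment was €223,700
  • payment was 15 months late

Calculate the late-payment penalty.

Accrued rate: 2% × 15 = 30%, capped at 30% → 30%
Failure-to-pay penalty: 30% of €223,700 = €67,110
Penalty before surcharge: €67,110 + €3,280 = €70,390
Administrative surcharge: 30% of €70,390 = €21,117
Total penalty: €70,390 + €21,117 = €91,507
Minimum €105,640: €91,507 is below the minimum → €105,640

Penalty: €105,640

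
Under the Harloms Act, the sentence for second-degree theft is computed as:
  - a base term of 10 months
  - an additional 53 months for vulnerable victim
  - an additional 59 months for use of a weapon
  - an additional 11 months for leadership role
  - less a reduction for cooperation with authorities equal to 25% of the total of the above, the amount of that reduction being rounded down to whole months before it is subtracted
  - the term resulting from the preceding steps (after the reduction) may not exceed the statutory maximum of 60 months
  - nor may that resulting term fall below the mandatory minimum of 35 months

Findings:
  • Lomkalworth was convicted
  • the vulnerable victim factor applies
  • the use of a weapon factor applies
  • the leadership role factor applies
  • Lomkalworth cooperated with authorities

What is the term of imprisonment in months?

60 months

Vulnerable victim enhancement: +53 months
Use of a weapon enhancement: +59 months
Leadership role enhancement: +11 months
Adjusted term: 10 months + 53 months + 59 months + 11 months = 133 months
Cooperation with authorities reduction: 25% of 133 months = 33 months (rounded down)
After reduction: 133 − 33 = 100 months
Cap at 60 months: 100 months exceeds the cap → 60 months
Minimum 35 months: 60 months meets the minimum, no increase.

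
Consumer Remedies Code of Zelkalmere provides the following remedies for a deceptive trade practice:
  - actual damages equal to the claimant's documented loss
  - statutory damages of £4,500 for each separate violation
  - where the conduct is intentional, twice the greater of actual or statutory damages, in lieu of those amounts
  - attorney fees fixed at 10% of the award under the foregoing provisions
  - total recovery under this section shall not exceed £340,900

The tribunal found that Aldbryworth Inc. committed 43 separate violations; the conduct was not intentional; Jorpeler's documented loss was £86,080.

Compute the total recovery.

£307,538

Statutory damages: 43 × £4,500 = £193,500
Conduct not intentional: the in-lieu enhancement does not apply.
Actual plus statutory damages: £86,080 + £193,500 = £279,580
Attorney fees: 10% of £279,580 = £27,958
Total before cap: £279,580 + £27,958 = £307,538
Cap at £340,900: £307,538 is within the cap, no reduction.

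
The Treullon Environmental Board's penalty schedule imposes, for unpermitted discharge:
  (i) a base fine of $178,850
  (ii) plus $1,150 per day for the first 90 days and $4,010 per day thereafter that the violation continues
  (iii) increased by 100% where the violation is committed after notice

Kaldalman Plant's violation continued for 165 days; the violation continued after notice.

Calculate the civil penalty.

$1,166,200

First 90 days: 90 × $1,150 = $103,500
Remaining days: (165 − 90) × $4,010 = $300,750
Per-day component: $103,500 + $300,750 = $404,250
Base plus per-day: $178,850 + $404,250 = $583,100
Enhancement: 100% of $583,100 = $583,100
Enhanced fine: $583,100 + $583,100 = $1,166,200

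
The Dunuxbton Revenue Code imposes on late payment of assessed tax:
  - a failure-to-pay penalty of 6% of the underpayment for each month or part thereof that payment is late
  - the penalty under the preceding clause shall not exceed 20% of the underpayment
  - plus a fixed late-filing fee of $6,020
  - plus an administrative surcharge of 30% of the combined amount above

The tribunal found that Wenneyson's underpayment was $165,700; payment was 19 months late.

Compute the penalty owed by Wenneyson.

Accrued rate: 6% × 19 = 114%, capped at 20% → 20%
Failure-to-pay penalty: 20% of $165,700 = $33,140
Penalty before surcharge: $33,140 + $6,020 = $39,160
Administrative surcharge: 30% of $39,160 = $11,748
Total penalty: $39,160 + $11,748 = $50,908

$50,908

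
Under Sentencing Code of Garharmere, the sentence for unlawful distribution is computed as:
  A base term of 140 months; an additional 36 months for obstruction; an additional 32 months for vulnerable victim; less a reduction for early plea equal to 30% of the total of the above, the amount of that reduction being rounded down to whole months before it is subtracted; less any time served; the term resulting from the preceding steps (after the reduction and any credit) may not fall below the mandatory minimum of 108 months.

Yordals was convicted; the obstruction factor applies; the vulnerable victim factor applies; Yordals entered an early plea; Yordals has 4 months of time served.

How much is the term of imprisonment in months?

Obstruction enhancement: +36 months
Vulnerable victim enhancement: +32 months
Adjusted term: 140 months + 36 months + 32 months = 208 months
Early plea reduction: 30% of 208 months = 62 months (rounded down)
After reduction: 208 − 62 = 146 months
Less time served: 146 months − 4 months = 142 months
Minimum 108 months: 142 months meets the minimum, no increase.

142 months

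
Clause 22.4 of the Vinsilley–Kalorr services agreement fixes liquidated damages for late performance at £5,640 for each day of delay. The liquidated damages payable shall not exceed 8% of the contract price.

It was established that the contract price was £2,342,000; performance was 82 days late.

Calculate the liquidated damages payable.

Per-day damages: 82 × £5,640 = £462,480
Cap: 8% of £2,342,000 = £187,360
Cap at £187,360: £462,480 exceeds the cap → £187,360

£187,360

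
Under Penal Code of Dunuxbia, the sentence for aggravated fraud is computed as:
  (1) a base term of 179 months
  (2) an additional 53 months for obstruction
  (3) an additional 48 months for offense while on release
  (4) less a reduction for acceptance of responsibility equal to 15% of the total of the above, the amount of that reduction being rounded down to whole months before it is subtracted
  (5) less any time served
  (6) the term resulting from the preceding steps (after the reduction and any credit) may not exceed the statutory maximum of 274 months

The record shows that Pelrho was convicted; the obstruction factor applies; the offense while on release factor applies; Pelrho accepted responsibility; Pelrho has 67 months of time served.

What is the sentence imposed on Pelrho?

Obstruction enhancement: +53 months
Offense while on release enhancement: +48 months
Adjusted term: 179 months + 53 months + 48 months = 280 months
Acceptance of responsibility reduction: 15% of 280 months = 42 months (rounded down)
After reduction: 280 − 42 = 238 months
Less time served: 238 months − 67 months = 171 months
Cap at 274 months: 171 months is within the cap, no reduction.

171 months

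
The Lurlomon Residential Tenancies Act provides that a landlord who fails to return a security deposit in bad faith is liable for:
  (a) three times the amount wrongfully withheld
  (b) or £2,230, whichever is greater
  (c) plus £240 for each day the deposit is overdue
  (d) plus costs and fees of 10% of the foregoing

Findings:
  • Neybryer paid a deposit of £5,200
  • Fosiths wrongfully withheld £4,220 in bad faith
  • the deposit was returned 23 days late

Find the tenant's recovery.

Trebled: 3 × £4,220 = £12,660
Minimum £2,230: £12,660 meets the minimum, no increase.
Late-return penalty: 23 × £240 = £5,520
Damages plus late penalty: £12,660 + £5,520 = £18,180
Costs and fees: 10% of £18,180 = £1,818
Total recovery: £18,180 + £1,818 = £19,998

£19,998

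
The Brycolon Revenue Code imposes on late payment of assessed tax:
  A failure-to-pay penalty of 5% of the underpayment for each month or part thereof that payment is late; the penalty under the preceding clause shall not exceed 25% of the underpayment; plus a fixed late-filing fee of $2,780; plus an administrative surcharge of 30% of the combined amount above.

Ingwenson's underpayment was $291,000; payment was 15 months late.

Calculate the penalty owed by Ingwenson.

$98,189

Accrued rate: 5% × 15 = 75%, capped at 25% → 25%
Failure-to-pay penalty: 25% of $291,000 = $72,750
Penalty before surcharge: $72,750 + $2,780 = $75,530
Administrative surcharge: 30% of $75,530 = $22,659
Total penalty: $75,530 + $22,659 = $98,189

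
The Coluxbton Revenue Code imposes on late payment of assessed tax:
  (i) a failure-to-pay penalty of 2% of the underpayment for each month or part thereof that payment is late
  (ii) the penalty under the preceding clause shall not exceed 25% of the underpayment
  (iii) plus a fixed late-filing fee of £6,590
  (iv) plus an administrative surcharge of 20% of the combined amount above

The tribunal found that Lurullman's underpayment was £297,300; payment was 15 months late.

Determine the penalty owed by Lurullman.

£97,098

Accrued rate: 2% × 15 = 30%, capped at 25% → 25%
Failure-to-pay penalty: 25% of £297,300 = £74,325
Penalty before surcharge: £74,325 + £6,590 = £80,915
Administrative surcharge: 20% of £80,915 = £16,183
Total penalty: £80,915 + £16,183 = £97,098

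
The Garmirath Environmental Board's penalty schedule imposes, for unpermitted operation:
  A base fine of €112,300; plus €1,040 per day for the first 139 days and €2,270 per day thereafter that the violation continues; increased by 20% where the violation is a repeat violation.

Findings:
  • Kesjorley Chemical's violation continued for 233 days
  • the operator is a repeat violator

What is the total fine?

Civil penalty: €564,288

First 139 days: 139 × €1,040 = €144,560
Remaining days: (233 − 139) × €2,270 = €213,380
Per-day component: €144,560 + €213,380 = €357,940
Base plus per-day: €112,300 + €357,940 = €470,240
Enhancement: 20% of €470,240 = €94,048
Enhanced fine: €470,240 + €94,048 = €564,288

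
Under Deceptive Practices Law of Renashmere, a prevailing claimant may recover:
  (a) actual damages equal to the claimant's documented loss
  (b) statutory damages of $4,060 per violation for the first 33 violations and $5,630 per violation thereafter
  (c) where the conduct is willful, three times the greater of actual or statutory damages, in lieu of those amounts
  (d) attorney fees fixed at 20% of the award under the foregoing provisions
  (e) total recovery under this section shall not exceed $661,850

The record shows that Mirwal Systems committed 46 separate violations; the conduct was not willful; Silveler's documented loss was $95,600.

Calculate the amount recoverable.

$363,324

First 33 violations: 33 × $4,060 = $133,980
Remaining violations: (46 − 33) × $5,630 = $73,190
Statutory damages: $133,980 + $73,190 = $207,170
Conduct not willful: the in-lieu enhancement does not apply.
Actual plus statutory damages: $95,600 + $207,170 = $302,770
Attorney fees: 20% of $302,770 = $60,554
Total before cap: $302,770 + $60,554 = $363,324
Cap at $661,850: $363,324 is within the cap, no reduction.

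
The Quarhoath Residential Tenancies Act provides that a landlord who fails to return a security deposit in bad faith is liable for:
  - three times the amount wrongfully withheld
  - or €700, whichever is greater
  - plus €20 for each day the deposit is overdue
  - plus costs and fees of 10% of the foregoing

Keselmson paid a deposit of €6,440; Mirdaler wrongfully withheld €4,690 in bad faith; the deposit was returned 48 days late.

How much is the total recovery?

Trebled: 3 × €4,690 = €14,070
Minimum €700: €14,070 meets the minimum, no increase.
Late-return penalty: 48 × €20 = €960
Damages plus late penalty: €14,070 + €960 = €15,030
Costs and fees: 10% of €15,030 = €1,503
Total recovery: €15,030 + €1,503 = €16,533

€16,533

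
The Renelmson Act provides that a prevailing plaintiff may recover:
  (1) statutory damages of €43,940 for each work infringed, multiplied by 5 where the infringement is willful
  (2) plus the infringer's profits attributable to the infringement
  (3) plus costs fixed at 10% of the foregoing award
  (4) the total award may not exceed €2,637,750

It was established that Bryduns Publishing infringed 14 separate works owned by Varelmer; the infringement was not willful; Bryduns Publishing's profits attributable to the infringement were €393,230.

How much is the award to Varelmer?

Award: €1,109,229

Statutory damages: 14 × €43,940 = €615,160
Infringement not willful: no ×5 enhancement.
Combined award: €615,160 + €393,230 = €1,008,390
Costs: 10% of €1,008,390 = €100,839
Award plus costs: €1,008,390 + €100,839 = €1,109,229
Cap at €2,637,750: €1,109,229 is within the cap, no reduction.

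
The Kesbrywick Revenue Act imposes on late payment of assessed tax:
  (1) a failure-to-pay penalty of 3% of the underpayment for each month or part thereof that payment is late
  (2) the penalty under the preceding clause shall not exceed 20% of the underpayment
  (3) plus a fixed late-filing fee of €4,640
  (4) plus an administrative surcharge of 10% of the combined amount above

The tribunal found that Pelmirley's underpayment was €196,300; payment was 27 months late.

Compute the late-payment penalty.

€48,290

Accrued rate: 3% × 27 = 81%, capped at 20% → 20%
Failure-to-pay penalty: 20% of €196,300 = €39,260
Penalty before surcharge: €39,260 + €4,640 = €43,900
Administrative surcharge: 10% of €43,900 = €4,390
Total penalty: €43,900 + €4,390 = €48,290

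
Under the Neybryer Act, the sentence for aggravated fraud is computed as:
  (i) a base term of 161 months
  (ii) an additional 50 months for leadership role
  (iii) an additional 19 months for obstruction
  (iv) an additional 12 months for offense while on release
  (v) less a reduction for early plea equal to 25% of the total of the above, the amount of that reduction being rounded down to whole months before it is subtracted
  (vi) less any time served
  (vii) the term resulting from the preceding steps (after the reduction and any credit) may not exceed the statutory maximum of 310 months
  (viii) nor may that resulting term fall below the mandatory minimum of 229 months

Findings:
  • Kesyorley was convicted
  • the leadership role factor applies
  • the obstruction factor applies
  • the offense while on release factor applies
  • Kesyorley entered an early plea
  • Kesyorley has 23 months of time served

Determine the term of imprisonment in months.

229 months

Leadership role enhancement: +50 months
Obstruction enhancement: +19 months
Offense while on release enhancement: +12 months
Adjusted term: 161 months + 50 months + 19 months + 12 months = 242 months
Early plea reduction: 25% of 242 months = 60 months (rounded down)
After reduction: 242 − 60 = 182 months
Less time served: 182 months − 23 months = 159 months
Cap at 310 months: 159 months is within the cap, no reduction.
Minimum 229 months: 159 months is below the minimum → 229 months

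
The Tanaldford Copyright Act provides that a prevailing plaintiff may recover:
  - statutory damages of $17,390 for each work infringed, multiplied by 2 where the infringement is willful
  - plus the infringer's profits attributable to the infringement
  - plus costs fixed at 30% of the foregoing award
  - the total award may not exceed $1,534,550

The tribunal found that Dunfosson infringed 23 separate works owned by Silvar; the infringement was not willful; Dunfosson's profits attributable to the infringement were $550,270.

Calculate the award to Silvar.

Award: $1,235,312

Statutory damages: 23 × $17,390 = $399,970
Infringement not willful: no ×2 enhancement.
Combined award: $399,970 + $550,270 = $950,240
Costs: 30% of $950,240 = $285,072
Award plus costs: $950,240 + $285,072 = $1,235,312
Cap at $1,534,550: $1,235,312 is within the cap, no reduction.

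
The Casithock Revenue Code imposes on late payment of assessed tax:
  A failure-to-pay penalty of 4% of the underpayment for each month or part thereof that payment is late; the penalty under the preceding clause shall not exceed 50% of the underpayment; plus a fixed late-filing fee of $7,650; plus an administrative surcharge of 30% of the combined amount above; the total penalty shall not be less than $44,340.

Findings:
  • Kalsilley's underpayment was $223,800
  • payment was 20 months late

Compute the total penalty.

$155,415

Accrued rate: 4% × 20 = 80%, capped at 50% → 50%
Failure-to-pay penalty: 50% of $223,800 = $111,900
Penalty before surcharge: $111,900 + $7,650 = $119,550
Administrative surcharge: 30% of $119,550 = $35,865
Total penalty: $119,550 + $35,865 = $155,415
Minimum $44,340: $155,415 meets the minimum, no increase.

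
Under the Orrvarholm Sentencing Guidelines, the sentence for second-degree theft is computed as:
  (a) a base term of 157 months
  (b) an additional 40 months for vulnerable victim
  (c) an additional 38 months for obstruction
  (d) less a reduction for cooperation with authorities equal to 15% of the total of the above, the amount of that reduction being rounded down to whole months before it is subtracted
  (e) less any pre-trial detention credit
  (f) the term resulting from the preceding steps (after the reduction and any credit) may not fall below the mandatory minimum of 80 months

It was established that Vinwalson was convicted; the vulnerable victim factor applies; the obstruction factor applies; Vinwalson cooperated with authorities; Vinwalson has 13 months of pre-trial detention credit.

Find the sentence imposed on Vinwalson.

Vulnerable victim enhancement: +40 months
Obstruction enhancement: +38 months
Adjusted term: 157 months + 40 months + 38 months = 235 months
Cooperation with authorities reduction: 15% of 235 months = 35 months (rounded down)
After reduction: 235 − 35 = 200 months
Less pre-trial detention credit: 200 months − 13 months = 187 months
Minimum 80 months: 187 months meets the minimum, no increase.

187 months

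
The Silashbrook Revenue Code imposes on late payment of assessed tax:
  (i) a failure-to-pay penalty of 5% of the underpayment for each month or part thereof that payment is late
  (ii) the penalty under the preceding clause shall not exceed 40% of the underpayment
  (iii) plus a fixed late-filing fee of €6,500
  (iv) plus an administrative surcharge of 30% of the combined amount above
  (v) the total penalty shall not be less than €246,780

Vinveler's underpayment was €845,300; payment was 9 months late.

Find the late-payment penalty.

€448,006

Accrued rate: 5% × 9 = 45%, capped at 40% → 40%
Failure-to-pay penalty: 40% of €845,300 = €338,120
Penalty before surcharge: €338,120 + €6,500 = €344,620
Administrative surcharge: 30% of €344,620 = €103,386
Total penalty: €344,620 + €103,386 = €448,006
Minimum €246,780: €448,006 meets the minimum, no increase.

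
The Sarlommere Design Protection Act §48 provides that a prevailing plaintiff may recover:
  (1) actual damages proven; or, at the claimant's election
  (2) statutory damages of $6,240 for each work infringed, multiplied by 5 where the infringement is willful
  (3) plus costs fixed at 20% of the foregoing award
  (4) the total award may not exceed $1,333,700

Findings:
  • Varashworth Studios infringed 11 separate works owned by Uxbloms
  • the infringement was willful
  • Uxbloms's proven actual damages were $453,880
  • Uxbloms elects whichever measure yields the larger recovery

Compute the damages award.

$544,656

Statutory damages: 11 × $6,240 = $68,640
Multiplied by 5: 5 × $68,640 = $343,200
Greater of actual damages ($453,880) or enhanced statutory damages ($343,200): $453,880
Costs: 20% of $453,880 = $90,776
Award plus costs: $453,880 + $90,776 = $544,656
Cap at $1,333,700: $544,656 is within the cap, no reduction.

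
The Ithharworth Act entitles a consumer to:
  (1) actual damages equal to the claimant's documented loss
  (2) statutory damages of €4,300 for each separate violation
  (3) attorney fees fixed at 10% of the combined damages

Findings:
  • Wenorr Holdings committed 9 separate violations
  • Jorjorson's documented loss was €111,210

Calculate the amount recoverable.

€164,901

Statutory damages: 9 × €4,300 = €38,700
Combined damages: €111,210 + €38,700 = €149,910
Attorney fees: 10% of €149,910 = €14,991
Total recovery: €149,910 + €14,991 = €164,901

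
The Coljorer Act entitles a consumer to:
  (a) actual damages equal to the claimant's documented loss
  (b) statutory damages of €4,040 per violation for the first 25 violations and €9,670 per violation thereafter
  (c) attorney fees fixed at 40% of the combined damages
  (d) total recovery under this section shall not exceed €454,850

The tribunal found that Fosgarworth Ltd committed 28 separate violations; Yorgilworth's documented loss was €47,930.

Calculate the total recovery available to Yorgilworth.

€249,116

First 25 violations: 25 × €4,040 = €101,000
Remaining violations: (28 − 25) × €9,670 = €29,010
Statutory damages: €101,000 + €29,010 = €130,010
Combined damages: €47,930 + €130,010 = €177,940
Attorney fees: 40% of €177,940 = €71,176
Total before cap: €177,940 + €71,176 = €249,116
Cap at €454,850: €249,116 is within the cap, no reduction.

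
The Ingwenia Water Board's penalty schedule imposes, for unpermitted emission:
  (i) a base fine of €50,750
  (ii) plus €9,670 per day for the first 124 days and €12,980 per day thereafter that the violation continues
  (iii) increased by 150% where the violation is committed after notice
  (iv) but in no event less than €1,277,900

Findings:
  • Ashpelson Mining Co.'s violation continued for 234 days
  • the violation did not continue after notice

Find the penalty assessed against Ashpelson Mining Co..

First 124 days: 124 × €9,670 = €1,199,080
Remaining days: (234 − 124) × €12,980 = €1,427,800
Per-day component: €1,199,080 + €1,427,800 = €2,626,880
Base plus per-day: €50,750 + €2,626,880 = €2,677,630
The violation did not continue after notice: no 150% increase.
Minimum €1,277,900: €2,677,630 meets the minimum, no increase.

€2,677,630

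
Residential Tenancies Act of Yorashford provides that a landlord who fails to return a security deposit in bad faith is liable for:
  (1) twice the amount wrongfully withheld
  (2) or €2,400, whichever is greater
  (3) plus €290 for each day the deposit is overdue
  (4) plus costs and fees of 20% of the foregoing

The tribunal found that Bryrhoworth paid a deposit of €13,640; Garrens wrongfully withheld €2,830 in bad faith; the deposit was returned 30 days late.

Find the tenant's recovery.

Doubled: 2 × €2,830 = €5,660
Minimum €2,400: €5,660 meets the minimum, no increase.
Late-return penalty: 30 × €290 = €8,700
Damages plus late penalty: €5,660 + €8,700 = €14,360
Costs and fees: 20% of €14,360 = €2,872
Total recovery: €14,360 + €2,872 = €17,232

€17,232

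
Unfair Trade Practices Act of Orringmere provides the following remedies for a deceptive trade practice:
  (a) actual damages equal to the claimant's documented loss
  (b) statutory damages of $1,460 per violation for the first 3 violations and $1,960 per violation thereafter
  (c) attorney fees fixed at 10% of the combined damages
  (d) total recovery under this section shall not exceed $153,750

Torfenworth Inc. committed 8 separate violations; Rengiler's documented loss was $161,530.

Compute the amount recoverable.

$153,750

First 3 violations: 3 × $1,460 = $4,380
Remaining violations: (8 − 3) × $1,960 = $9,800
Statutory damages: $4,380 + $9,800 = $14,180
Combined damages: $161,530 + $14,180 = $175,710
Attorney fees: 10% of $175,710 = $17,571
Total before cap: $175,710 + $17,571 = $193,281
Cap at $153,750: $193,281 exceeds the cap → $153,750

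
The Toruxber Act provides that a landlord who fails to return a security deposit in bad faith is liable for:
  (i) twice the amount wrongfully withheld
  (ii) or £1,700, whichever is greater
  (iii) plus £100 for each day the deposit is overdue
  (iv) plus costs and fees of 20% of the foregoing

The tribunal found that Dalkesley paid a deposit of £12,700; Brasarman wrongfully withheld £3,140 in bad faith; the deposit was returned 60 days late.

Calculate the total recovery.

£14,736

Doubled: 2 × £3,140 = £6,280
Minimum £1,700: £6,280 meets the minimum, no increase.
Late-return penalty: 60 × £100 = £6,000
Damages plus late penalty: £6,280 + £6,000 = £12,280
Costs and fees: 20% of £12,280 = £2,456
Total recovery: £12,280 + £2,456 = £14,736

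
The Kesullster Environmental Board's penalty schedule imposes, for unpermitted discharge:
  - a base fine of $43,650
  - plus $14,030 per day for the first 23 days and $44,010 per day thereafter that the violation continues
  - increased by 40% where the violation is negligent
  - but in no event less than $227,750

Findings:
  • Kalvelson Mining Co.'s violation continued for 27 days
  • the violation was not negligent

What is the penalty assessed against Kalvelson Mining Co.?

$542,380

First 23 days: 23 × $14,030 = $322,690
Remaining days: (27 − 23) × $44,010 = $176,040
Per-day component: $322,690 + $176,040 = $498,730
Base plus per-day: $43,650 + $498,730 = $542,380
The violation was not negligent: no 40% increase.
Minimum $227,750: $542,380 meets the minimum, no increase.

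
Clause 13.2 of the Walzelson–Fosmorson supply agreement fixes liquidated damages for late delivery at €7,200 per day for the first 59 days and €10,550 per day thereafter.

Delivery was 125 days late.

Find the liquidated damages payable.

First 59 days: 59 × €7,200 = €424,800
Remaining days: (125 − 59) × €10,550 = €696,300
Accrued per-day damages: €424,800 + €696,300 = €1,121,100

€1,121,100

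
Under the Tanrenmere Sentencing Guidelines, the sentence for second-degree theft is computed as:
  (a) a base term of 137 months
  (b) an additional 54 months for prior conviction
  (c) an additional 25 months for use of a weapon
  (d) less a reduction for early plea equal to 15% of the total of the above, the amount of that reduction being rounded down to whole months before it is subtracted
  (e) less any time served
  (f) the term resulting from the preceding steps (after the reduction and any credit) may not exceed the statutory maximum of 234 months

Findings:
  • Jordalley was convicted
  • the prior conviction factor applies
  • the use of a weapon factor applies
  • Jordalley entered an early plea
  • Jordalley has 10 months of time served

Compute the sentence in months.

Prior conviction enhancement: +54 months
Use of a weapon enhancement: +25 months
Adjusted term: 137 months + 54 months + 25 months = 216 months
Early plea reduction: 15% of 216 months = 32 months (rounded down)
After reduction: 216 − 32 = 184 months
Less time served: 184 months − 10 months = 174 months
Cap at 234 months: 174 months is within the cap, no reduction.

Sentence: 174 months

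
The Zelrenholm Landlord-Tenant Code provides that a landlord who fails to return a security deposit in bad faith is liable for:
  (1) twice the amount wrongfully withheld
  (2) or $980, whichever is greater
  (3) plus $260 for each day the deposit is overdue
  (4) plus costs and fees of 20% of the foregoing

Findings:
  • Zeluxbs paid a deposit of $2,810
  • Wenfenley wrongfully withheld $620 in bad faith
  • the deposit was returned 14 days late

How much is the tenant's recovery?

Doubled: 2 × $620 = $1,240
Minimum $980: $1,240 meets the minimum, no increase.
Late-return penalty: 14 × $260 = $3,640
Damages plus late penalty: $1,240 + $3,640 = $4,880
Costs and fees: 20% of $4,880 = $976
Total recovery: $4,880 + $976 = $5,856

$5,856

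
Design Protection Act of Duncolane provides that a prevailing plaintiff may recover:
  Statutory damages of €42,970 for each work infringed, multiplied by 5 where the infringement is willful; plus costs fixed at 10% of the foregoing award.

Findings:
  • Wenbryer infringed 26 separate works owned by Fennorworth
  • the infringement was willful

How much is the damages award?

€6,144,710

Statutory damages: 26 × €42,970 = €1,117,220
Multiplied by 5: 5 × €1,117,220 = €5,586,100
Costs: 10% of €5,586,100 = €558,610
Award plus costs: €5,586,100 + €558,610 = €6,144,710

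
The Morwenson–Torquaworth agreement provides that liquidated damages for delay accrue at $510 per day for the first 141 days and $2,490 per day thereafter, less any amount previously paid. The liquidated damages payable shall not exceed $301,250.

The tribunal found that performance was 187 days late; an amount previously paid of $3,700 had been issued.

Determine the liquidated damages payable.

First 141 days: 141 × $510 = $71,910
Remaining days: (187 − 141) × $2,490 = $114,540
Accrued per-day damages: $71,910 + $114,540 = $186,450
Less amount previously paid: $186,450 − $3,700 = $182,750
Cap at $301,250: $182,750 is within the cap, no reduction.

$182,750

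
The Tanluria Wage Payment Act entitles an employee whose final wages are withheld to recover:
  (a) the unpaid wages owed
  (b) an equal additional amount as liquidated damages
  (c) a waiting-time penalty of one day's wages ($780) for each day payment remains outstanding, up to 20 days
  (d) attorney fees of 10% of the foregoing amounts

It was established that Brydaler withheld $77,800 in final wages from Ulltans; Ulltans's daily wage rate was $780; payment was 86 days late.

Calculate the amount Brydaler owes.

$188,320

Liquidated damages (equal amount): $77,800
Penalty days: min(86, 20) = 20
Waiting-time penalty: 20 × $780 = $15,600
Subtotal: $77,800 + $77,800 + $15,600 = $171,200
Attorney fees: 10% of $171,200 = $17,120
Total award: $171,200 + $17,120 = $188,320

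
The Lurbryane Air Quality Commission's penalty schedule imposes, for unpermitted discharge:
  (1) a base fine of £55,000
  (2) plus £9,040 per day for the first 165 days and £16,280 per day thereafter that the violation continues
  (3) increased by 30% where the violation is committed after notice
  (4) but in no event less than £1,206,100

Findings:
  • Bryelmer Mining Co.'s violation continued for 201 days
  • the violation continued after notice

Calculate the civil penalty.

First 165 days: 165 × £9,040 = £1,491,600
Remaining days: (201 − 165) × £16,280 = £586,080
Per-day component: £1,491,600 + £586,080 = £2,077,680
Base plus per-day: £55,000 + £2,077,680 = £2,132,680
Enhancement: 30% of £2,132,680 = £639,804
Enhanced fine: £2,132,680 + £639,804 = £2,772,484
Minimum £1,206,100: £2,772,484 meets the minimum, no increase.

£2,772,484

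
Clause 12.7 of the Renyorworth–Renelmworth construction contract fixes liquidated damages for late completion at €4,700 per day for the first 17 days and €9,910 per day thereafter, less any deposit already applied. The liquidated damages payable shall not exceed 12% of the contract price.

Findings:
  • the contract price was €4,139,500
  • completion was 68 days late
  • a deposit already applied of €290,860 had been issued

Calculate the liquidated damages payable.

€294,450

First 17 days: 17 × €4,700 = €79,900
Remaining days: (68 − 17) × €9,910 = €505,410
Accrued per-day damages: €79,900 + €505,410 = €585,310
Less deposit already applied: €585,310 − €290,860 = €294,450
Cap: 12% of €4,139,500 = €496,740
Cap at €496,740: €294,450 is within the cap, no reduction.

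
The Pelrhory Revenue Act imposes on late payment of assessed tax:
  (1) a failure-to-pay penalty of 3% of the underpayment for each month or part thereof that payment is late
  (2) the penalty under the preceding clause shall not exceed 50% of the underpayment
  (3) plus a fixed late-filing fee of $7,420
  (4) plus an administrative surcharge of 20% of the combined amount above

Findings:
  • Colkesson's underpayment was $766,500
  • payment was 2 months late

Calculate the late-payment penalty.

$64,092

Accrued rate: 3% × 2 = 6%, capped at 50% → 6%
Failure-to-pay penalty: 6% of $766,500 = $45,990
Penalty before surcharge: $45,990 + $7,420 = $53,410
Administrative surcharge: 20% of $53,410 = $10,682
Total penalty: $53,410 + $10,682 = $64,092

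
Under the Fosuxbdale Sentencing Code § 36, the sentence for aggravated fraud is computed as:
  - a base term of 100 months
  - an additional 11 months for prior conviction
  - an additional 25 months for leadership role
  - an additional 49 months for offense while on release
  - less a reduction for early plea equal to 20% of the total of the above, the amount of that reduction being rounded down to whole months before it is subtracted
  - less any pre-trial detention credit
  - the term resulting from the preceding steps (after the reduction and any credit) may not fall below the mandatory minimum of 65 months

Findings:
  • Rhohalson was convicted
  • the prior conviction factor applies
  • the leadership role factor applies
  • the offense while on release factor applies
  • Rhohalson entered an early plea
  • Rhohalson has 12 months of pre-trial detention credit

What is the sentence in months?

136 months

Prior conviction enhancement: +11 months
Leadership role enhancement: +25 months
Offense while on release enhancement: +49 months
Adjusted term: 100 months + 11 months + 25 months + 49 months = 185 months
Early plea reduction: 20% of 185 months = 37 months (rounded down)
After reduction: 185 − 37 = 148 months
Less pre-trial detention credit: 148 months − 12 months = 136 months
Minimum 65 months: 136 months meets the minimum, no increase.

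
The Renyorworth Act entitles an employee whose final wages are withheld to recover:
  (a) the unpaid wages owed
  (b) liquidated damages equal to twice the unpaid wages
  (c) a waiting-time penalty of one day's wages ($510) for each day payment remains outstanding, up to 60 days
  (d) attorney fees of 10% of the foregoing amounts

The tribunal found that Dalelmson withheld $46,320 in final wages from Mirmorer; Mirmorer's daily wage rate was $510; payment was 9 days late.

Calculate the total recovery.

$157,905

Doubled: 2 × $46,320 = $92,640
Penalty days: min(9, 60) = 9
Waiting-time penalty: 9 × $510 = $4,590
Subtotal: $46,320 + $92,640 + $4,590 = $143,550
Attorney fees: 10% of $143,550 = $14,355
Total award: $143,550 + $14,355 = $157,905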